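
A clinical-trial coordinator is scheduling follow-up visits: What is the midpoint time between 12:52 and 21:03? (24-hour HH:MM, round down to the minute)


Start time: 12:52 = 772 minutes from midnight
End time: 21:03 = 1263 minutes from midnight
Sum: 772 + 1263 = 2035
Midpoint: 2035 / 2 = 1017 minutes
Convert: 1017 / 60 = 16 hours, 57 minutes
Result: 16:57

16:57


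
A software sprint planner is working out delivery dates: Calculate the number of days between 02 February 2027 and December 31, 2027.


Start: February 02, 2027
End: December 31, 2027
Days left in February: 26
March: 31
April: 30
May: 31
June: 30
... plus remaining months
Sum of remaining months: 306
Total: 26 + 306 = 332

332


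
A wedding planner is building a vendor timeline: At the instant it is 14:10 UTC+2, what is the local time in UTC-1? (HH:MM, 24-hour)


Local time: 14:10 at UTC+2 (offset 2h)
Target zone: UTC-1 (offset -1h)
Difference: -1 - (2) = -3 hours
Calculation: 14 + (-3) = 11
Result: 11:10

11:10


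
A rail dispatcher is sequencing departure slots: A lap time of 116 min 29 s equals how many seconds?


Minutes: 116
Seconds: 29
Convert minutes to seconds: 116 x 60 = 6960
Add remaining seconds: 6960 + 29 = 6989

6989


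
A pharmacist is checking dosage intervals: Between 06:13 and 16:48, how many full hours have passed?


Start: 06:13
End: 16:48
Hour difference: 16 - 6 = 10 hours
Minute difference: 48 - 13 = 35 minutes
Total minutes: 635
Complete hours: 635 / 60 = 10 (remainder 35)

10


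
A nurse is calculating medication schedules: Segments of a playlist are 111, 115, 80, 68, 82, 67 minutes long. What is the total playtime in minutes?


Durations: 111, 115, 80, 68, 82, 67
Running sum: 111
+ 115 = 226
+ 80 = 306
+ 68 = 374
+ 82 = 456
+ 67 = 523
Total duration: 523 minutes
That is 8 hours and 43 minutes

523


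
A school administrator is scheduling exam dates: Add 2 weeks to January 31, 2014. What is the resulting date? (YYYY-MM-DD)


Start: 2014-01-31
Weeks to add: 2
Convert to days: 2 x 7 = 14 days
Add 14 days to 2014-01-31
Result: 2014-02-14

2014-02-14


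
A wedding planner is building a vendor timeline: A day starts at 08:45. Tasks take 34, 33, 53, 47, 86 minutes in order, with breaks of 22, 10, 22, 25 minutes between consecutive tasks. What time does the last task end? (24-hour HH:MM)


Start: 08:45 = 525 min from midnight
  after task 1 (34 min): 09:19
  after break (22 min): 09:41
  after task 2 (33 min): 10:14
  after break (10 min): 10:24
  after task 3 (53 min): 11:17
  after break (22 min): 11:39
  after task 4 (47 min): 12:26
  after break (25 min): 12:51
  after task 5 (86 min): 14:17
Total elapsed: 332 minutes
End time: 14:17

14:17


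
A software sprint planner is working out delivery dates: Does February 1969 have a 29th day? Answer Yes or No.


Year: 1969
Divisible by 4? 1969 / 4 = 492.25 -> No
Not divisible by 4, so NOT a leap year

No


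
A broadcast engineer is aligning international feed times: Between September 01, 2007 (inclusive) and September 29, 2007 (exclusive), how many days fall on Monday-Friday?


Start: 2007-09-01 (Saturday)
End (exclusive): 2007-09-29 (Saturday)
Total calendar days: 28
Full weeks: 28 // 7 = 4 -> 20 weekdays
Remaining 0 days starting on Saturday:
Total business days: 20 + 0 = 20

20


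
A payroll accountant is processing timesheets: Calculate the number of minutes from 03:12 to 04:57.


Start time: 03:12 = 192 minutes from midnight
End time: 04:57 = 297 minutes from midnight
Difference: 297 - 192 = 105 minutes
That is 1 hours and 45 minutes

105


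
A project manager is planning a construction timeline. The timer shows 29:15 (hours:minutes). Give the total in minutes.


Hours: 29
Minutes: 15
Convert hours to minutes: 29 x 60 = 1740
Add remaining minutes: 1740 + 15 = 1755

1755


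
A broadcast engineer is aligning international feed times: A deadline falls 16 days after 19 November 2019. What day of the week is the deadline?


Start: 2019-11-19 (Tuesday)
Step 1 - find target date: add 16 days
  2019-11-19 + 16 days = 2019-12-05
Step 2 - day of week:
  16 mod 7 = 2
  Tuesday + 2 days -> Thursday
Result: Thursday (2019-12-05)

Thursday


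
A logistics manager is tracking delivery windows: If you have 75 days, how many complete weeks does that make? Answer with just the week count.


Total days: 75
Days per week: 7
Division: 75 / 7 = 10 remainder 5
Complete weeks: 10
Remaining days: 5

10


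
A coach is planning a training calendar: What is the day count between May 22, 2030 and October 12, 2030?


Start date: 2030-05-22
End date: 2030-10-12
May 2030: +10 days
Jun 2030: +30 days
Jul 2030: +31 days
... (3 more months)
Total: 143 days

143


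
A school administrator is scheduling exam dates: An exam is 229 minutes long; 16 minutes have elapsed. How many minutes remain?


Total budget: 229 minutes
Time used: 16 minutes
Remaining: 229 - 16 = 213 minutes
Percent used: 7.0%
Percent remaining: 93.0%

213


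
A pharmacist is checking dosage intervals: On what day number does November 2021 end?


Month: November
Year: 2021
November is a 30-day month
Total: 30 days

30


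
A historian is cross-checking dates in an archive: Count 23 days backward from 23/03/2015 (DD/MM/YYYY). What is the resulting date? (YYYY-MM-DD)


Start: 2015-03-23
Subtracting 23 days
Days already passed in March: 23
Result: 2015-02-28

2015-02-28


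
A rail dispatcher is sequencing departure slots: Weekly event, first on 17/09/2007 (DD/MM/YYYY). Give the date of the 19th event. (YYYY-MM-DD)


First occurrence: 2007-09-17 (occurrence 1)
Each occurrence is 7 days after the previous.
Occurrence 19 is 18 weeks after the first.
18 weeks = 126 days
2007-09-17 + 126 days = 2008-01-21

2008-01-21


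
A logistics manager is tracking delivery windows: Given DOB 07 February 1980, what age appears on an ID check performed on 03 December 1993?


Birth: 1980-02-07
Reference: 1993-12-03
Year difference: 1993 - 1980 = 13
Has birthday (02-07) occurred by 12-03? Yes
Age in full years: 13

13


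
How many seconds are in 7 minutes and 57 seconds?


Minutes: 7
Extra seconds: 57
Seconds per minute: 60
Minutes to seconds: 7 x 60 = 420
Total: 420 + 57 = 477

477


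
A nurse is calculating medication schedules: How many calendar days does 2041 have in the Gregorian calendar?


Year: 2041
Check leap year rules:
Divisible by 4? No
2041 is not a leap year
Days: 365

365


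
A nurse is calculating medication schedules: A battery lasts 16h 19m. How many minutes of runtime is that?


Hours: 16
Extra minutes: 19
Minutes per hour: 60
Hours to minutes: 16 x 60 = 960
Total: 960 + 19 = 979

979


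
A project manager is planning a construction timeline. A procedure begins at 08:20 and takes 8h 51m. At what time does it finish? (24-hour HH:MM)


Start time: 08:20
Adding: 8 hours 51 minutes
Minutes: 20 + 51 = 71
Minute overflow: 71 >= 60, so carry 1 hour, minutes = 11
Hours: 8 + 8 + 1 = 17
Result: 17:11

17:11


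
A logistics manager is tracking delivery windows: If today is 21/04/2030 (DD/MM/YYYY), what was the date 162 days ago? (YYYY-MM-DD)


Start: 2030-04-21
Subtracting 162 days
Days already passed in April: 21
After going back through April: 141 more days to subtract
March 2030: 31 days, 110 remaining
February 2030: 28 days, 82 remaining
January 2030: 31 days, 51 remaining
December 2029: 31 days, 20 remaining
Result: 2029-11-10

2029-11-10


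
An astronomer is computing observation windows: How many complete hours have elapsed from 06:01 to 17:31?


Start: 06:01
End: 17:31
Hour difference: 17 - 6 = 11 hours
Minute difference: 31 - 1 = 30 minutes
Total minutes: 690
Complete hours: 690 / 60 = 11 (remainder 30)

11


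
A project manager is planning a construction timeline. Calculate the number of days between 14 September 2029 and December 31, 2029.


Start: September 14, 2029
End: December 31, 2029
Days left in September: 16
October: 31
November: 30
December: 31
Sum of remaining months: 92
Total: 16 + 92 = 108

108


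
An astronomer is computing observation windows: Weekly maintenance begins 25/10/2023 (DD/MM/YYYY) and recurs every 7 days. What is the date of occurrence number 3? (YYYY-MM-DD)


First occurrence: 2023-10-25 (occurrence 1)
Each occurrence is 7 days after the previous.
Occurrence 3 is 2 weeks after the first.
2 weeks = 14 days
2023-10-25 + 14 days = 2023-11-08

2023-11-08


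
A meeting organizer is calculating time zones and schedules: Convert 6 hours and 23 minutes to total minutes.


Hours: 6
Extra minutes: 23
Minutes per hour: 60
Hours to minutes: 6 x 60 = 360
Total: 360 + 23 = 383

383


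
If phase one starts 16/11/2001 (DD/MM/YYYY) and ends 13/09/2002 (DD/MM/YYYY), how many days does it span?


Start date: 2001-11-16
End date: 2002-09-13
Nov 2001: +15 days
Dec 2001: +31 days
Jan 2002: +31 days
... (8 more months)
Total: 301 days

301


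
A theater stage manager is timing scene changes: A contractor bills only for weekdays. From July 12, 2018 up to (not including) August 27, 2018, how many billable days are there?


Start: 2018-07-12 (Thursday)
End (exclusive): 2018-08-27 (Monday)
Total calendar days: 46
Full weeks: 46 // 7 = 6 -> 30 weekdays
Remaining 4 days starting on Thursday:
  Thu(w), Fri(w), Sat(-), Sun(-) -> 2 weekdays
Total business days: 30 + 2 = 32

32


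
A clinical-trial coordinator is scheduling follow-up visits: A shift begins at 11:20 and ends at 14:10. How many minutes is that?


Start time: 11:20 = 680 minutes from midnight
End time: 14:10 = 850 minutes from midnight
Difference: 850 - 680 = 170 minutes
That is 2 hours and 50 minutes

170


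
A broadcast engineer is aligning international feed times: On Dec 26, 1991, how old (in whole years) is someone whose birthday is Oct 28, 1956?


Birth: 1956-10-28
Reference: 1991-12-26
Year difference: 1991 - 1956 = 35
Has birthday (10-28) occurred by 12-26? Yes
Age in full years: 35

35


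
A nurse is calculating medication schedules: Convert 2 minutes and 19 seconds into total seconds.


Minutes: 2
Seconds: 19
Convert minutes to seconds: 2 x 60 = 120
Add remaining seconds: 120 + 19 = 139

139


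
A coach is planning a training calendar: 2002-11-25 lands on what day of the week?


Date: 2002-11-25
January 1, 2002 is a Tuesday
Day of year: 329
Offset from Jan 1: 328 days
328 mod 7 = 6
Result: Monday

Monday


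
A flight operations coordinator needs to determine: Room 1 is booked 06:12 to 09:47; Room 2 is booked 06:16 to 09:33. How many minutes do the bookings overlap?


Interval A: [372, 587] minutes from midnight
Interval B: [376, 573] minutes from midnight
Overlap start = max(372, 376) = 376
Overlap end = min(587, 573) = 573
Overlap = 573 - 376 = 197 minutes

197


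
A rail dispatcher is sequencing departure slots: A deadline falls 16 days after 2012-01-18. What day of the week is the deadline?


Start: 2012-01-18 (Wednesday)
Step 1 - find target date: add 16 days
  2012-01-18 + 16 days = 2012-02-03
Step 2 - day of week:
  16 mod 7 = 2
  Wednesday + 2 days -> Friday
Result: Friday (2012-02-03)

Friday


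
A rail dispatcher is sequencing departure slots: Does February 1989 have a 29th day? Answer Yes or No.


Year: 1989
Divisible by 4? 1989 / 4 = 497.25 -> No
Not divisible by 4, so NOT a leap year

No


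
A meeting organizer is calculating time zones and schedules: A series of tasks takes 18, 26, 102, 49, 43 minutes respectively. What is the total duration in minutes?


Durations: 18, 26, 102, 49, 43
Running sum: 18
+ 26 = 44
+ 102 = 146
+ 49 = 195
+ 43 = 238
Total duration: 238 minutes
That is 3 hours and 58 minutes

238


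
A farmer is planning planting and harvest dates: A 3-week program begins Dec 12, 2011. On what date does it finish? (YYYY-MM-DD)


Start: 2011-12-12
Weeks to add: 3
Convert to days: 3 x 7 = 21 days
Add 21 days to 2011-12-12
Result: 2012-01-02

2012-01-02


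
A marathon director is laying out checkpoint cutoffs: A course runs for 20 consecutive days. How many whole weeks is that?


Total days: 20
Days per week: 7
Division: 20 / 7 = 2 remainder 6
Complete weeks: 2
Remaining days: 6

2


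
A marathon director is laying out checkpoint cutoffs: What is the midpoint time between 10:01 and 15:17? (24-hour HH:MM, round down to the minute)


Start time: 10:01 = 601 minutes from midnight
End time: 15:17 = 917 minutes from midnight
Sum: 601 + 917 = 1518
Midpoint: 1518 / 2 = 759 minutes
Convert: 759 / 60 = 12 hours, 39 minutes
Result: 12:39

12:39


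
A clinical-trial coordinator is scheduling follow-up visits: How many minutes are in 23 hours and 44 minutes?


Hours: 23
Minutes: 44
Convert hours to minutes: 23 x 60 = 1380
Add remaining minutes: 1380 + 44 = 1424

1424


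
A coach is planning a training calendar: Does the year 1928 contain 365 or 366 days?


Year: 1928
Check leap year rules:
Divisible by 4? Yes
Divisible by 100? No
1928 is a leap year
Days: 366

366


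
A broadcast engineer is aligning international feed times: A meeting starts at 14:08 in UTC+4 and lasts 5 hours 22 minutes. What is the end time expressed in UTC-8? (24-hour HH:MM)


Start: 14:08 in UTC+4
Step 1 - add duration:
  minutes: 8 + 22 = 30
  hours: 14 + 5 + 0 = 19
  end in UTC+4: 19:30
Step 2 - convert UTC+4 -> UTC-8:
  offset difference: -8 - (4) = -12 hours
  19 + (-12) = 7 -> mod 24 = 7
Result: 07:30 in UTC-8

07:30


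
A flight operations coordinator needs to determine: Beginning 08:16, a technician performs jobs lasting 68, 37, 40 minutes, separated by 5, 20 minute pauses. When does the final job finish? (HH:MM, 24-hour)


Start: 08:16 = 496 min from midnight
  after task 1 (68 min): 09:24
  after break (5 min): 09:29
  after task 2 (37 min): 10:06
  after break (20 min): 10:26
  after task 3 (40 min): 11:06
Total elapsed: 170 minutes
End time: 11:06

11:06


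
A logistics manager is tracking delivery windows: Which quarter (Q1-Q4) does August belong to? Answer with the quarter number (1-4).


Month: August (month 8)
Q1: January-March (months 1-3)
Q2: April-June (months 4-6)
Q3: July-September (months 7-9)
Q4: October-December (months 10-12)
Month 8 falls in Q3

3


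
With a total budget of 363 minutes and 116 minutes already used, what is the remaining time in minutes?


Total budget: 363 minutes
Time used: 116 minutes
Remaining: 363 - 116 = 247 minutes
Percent used: 32.0%
Percent remaining: 68.0%

247


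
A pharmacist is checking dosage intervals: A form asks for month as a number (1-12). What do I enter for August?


Calendar month order:
7. July
8. August <--
9. September
August is month number 8

8


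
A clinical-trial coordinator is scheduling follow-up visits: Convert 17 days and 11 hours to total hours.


Days: 17
Extra hours: 11
Hours per day: 24
Days to hours: 17 x 24 = 408
Total: 408 + 11 = 419

419


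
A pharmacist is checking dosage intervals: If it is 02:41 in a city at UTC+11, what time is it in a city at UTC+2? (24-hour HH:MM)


Local time: 02:41 at UTC+11 (offset 11h)
Target zone: UTC+2 (offset 2h)
Difference: 2 - (11) = -9 hours
Calculation: 2 + (-9) = -7
Wraparound: (-7) mod 24 = 17
Result: 17:41

17:41


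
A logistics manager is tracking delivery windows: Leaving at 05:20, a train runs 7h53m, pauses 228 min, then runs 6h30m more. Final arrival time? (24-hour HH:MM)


Depart: 05:20
Leg 1: +473 min -> 13:13
Layover: +228 min -> 17:01
Leg 2: +390 min -> 23:31
Total travel: 1091 minutes = 18h 11m
Arrival: 23:31

23:31


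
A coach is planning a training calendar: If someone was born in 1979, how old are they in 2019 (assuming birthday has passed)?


Birth year: 1979
Current year: 2019
Age = current year - birth year
Age = 2019 - 1979 = 40

40


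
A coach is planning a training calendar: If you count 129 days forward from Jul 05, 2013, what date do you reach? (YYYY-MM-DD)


Start: 2013-07-05
Adding 129 days
Days remaining in July: 26
After July: 103 days still to add
August 2013: 31 days, 72 remaining
September 2013: 30 days, 42 remaining
October 2013: 31 days, 11 remaining
November 2013 has 30 days, need 11
Result: 2013-11-11

2013-11-11


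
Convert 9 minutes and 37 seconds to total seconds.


Minutes: 9
Extra seconds: 37
Seconds per minute: 60
Minutes to seconds: 9 x 60 = 540
Total: 540 + 37 = 577

577


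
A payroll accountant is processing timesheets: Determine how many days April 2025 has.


Month: April
Year: 2025
April is a 30-day month
Total: 30 days

30


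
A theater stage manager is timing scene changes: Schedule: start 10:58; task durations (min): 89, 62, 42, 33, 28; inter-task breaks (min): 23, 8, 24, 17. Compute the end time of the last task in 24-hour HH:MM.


Start: 10:58 = 658 min from midnight
  after task 1 (89 min): 12:27
  after break (23 min): 12:50
  after task 2 (62 min): 13:52
  after break (8 min): 14:00
  after task 3 (42 min): 14:42
  after break (24 min): 15:06
  after task 4 (33 min): 15:39
  after break (17 min): 15:56
  after task 5 (28 min): 16:24
Total elapsed: 326 minutes
End time: 16:24

16:24


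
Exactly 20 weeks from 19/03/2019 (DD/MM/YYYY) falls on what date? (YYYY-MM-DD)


Start: 2019-03-19
Weeks to add: 20
Convert to days: 20 x 7 = 140 days
Add 140 days to 2019-03-19
Result: 2019-08-06

2019-08-06


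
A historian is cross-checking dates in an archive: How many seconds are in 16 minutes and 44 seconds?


Minutes: 16
Seconds: 44
Convert minutes to seconds: 16 x 60 = 960
Add remaining seconds: 960 + 44 = 1004

1004


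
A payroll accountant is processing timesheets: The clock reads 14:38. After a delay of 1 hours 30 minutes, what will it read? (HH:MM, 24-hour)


Start time: 14:38
Adding: 1 hours 30 minutes
Minutes: 38 + 30 = 68
Minute overflow: 68 >= 60, so carry 1 hour, minutes = 8
Hours: 14 + 1 + 1 = 16
Result: 16:08

16:08


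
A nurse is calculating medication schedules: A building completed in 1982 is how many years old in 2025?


Birth year: 1982
Current year: 2025
Age = current year - birth year
Age = 2025 - 1982 = 43

43


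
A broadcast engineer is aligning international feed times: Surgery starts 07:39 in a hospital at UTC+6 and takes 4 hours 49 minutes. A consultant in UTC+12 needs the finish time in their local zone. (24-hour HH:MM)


Start: 07:39 in UTC+6
Step 1 - add duration:
  minutes: 39 + 49 = 88 (carry 1h)
  hours: 7 + 4 + 1 = 12
  end in UTC+6: 12:28
Step 2 - convert UTC+6 -> UTC+12:
  offset difference: 12 - (6) = 6 hours
  12 + (6) = 18 -> mod 24 = 18
Result: 18:28 in UTC+12

18:28


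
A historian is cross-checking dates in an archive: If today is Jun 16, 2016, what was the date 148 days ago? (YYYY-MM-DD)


Start: 2016-06-16
Subtracting 148 days
Days already passed in June: 16
After going back through June: 132 more days to subtract
May 2016: 31 days, 101 remaining
April 2016: 30 days, 71 remaining
March 2016: 31 days, 40 remaining
February 2016: 29 days, 11 remaining
Result: 2016-01-20

2016-01-20


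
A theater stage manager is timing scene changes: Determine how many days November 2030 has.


Month: November
Year: 2030
November is a 30-day month
Total: 30 days

30


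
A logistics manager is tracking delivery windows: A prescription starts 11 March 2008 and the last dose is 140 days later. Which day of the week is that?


Start: 2008-03-11 (Tuesday)
Step 1 - find target date: add 140 days
  2008-03-11 + 140 days = 2008-07-29
Step 2 - day of week:
  140 mod 7 = 0
  Tuesday + 0 days -> Tuesday
Result: Tuesday (2008-07-29)

Tuesday


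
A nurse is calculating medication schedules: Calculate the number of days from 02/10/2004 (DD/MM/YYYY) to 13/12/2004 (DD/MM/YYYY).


Start date: 2004-10-02
End date: 2004-12-13
Oct 2004: +30 days
Nov 2004: +30 days
Dec 2004: +12 days
Total: 72 days

72


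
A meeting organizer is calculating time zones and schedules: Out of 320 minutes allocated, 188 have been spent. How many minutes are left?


Total budget: 320 minutes
Time used: 188 minutes
Remaining: 320 - 188 = 132 minutes
Percent used: 58.8%
Percent remaining: 41.2%

132


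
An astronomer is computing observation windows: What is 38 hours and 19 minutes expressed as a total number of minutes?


Hours: 38
Minutes: 19
Convert hours to minutes: 38 x 60 = 2280
Add remaining minutes: 2280 + 19 = 2299

2299


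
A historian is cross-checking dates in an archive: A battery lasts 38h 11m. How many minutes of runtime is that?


Hours: 38
Extra minutes: 11
Minutes per hour: 60
Hours to minutes: 38 x 60 = 2280
Total: 2280 + 11 = 2291

2291


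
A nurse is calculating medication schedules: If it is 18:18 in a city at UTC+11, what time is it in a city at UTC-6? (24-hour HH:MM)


Local time: 18:18 at UTC+11 (offset 11h)
Target zone: UTC-6 (offset -6h)
Difference: -6 - (11) = -17 hours
Calculation: 18 + (-17) = 1
Result: 01:18

01:18


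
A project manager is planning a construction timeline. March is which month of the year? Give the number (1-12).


Calendar month order:
2. February
3. March <--
4. April
March is month number 3

3


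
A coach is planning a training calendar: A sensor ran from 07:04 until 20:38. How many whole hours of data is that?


Start: 07:04
End: 20:38
Hour difference: 20 - 7 = 13 hours
Minute difference: 38 - 4 = 34 minutes
Total minutes: 814
Complete hours: 814 / 60 = 13 (remainder 34)

13


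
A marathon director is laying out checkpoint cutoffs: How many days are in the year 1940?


Year: 1940
Check leap year rules:
Divisible by 4? Yes
Divisible by 100? No
1940 is a leap year
Days: 366

366


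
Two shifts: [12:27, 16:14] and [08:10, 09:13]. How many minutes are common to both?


Interval A: [747, 974] minutes from midnight
Interval B: [490, 553] minutes from midnight
Overlap start = max(747, 490) = 747
Overlap end = min(974, 553) = 553
End <= start, so the intervals do not overlap: 0 minutes

0


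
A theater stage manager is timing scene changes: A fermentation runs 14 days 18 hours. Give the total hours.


Days: 14
Extra hours: 18
Hours per day: 24
Days to hours: 14 x 24 = 336
Total: 336 + 18 = 354

354


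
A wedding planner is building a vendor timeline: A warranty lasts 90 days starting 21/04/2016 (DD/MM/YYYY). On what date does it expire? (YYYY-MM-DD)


Start: 2016-04-21
Adding 90 days
Days remaining in April: 9
After April: 81 days still to add
May 2016: 31 days, 50 remaining
June 2016: 30 days, 20 remaining
July 2016 has 31 days, need 20
Result: 2016-07-20

2016-07-20


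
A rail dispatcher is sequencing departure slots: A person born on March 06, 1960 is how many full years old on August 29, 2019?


Birth: 1960-03-06
Reference: 2019-08-29
Year difference: 2019 - 1960 = 59
Has birthday (03-06) occurred by 08-29? Yes
Age in full years: 59

59


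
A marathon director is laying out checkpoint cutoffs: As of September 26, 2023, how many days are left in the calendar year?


Start: September 26, 2023
End: December 31, 2023
Days left in September: 4
October: 31
November: 30
December: 31
Sum of remaining months: 92
Total: 4 + 92 = 96

96


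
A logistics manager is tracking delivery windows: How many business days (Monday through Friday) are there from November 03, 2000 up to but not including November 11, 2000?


Start: 2000-11-03 (Friday)
End (exclusive): 2000-11-11 (Saturday)
Total calendar days: 8
Full weeks: 8 // 7 = 1 -> 5 weekdays
Remaining 1 days starting on Friday:
  Fri(w) -> 1 weekdays
Total business days: 5 + 1 = 6

6


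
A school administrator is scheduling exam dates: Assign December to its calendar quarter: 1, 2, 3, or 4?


Month: December (month 12)
Q1: January-March (months 1-3)
Q2: April-June (months 4-6)
Q3: July-September (months 7-9)
Q4: October-December (months 10-12)
Month 12 falls in Q4

4


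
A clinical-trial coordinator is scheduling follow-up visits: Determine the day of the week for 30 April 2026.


Date: 2026-04-30
January 1, 2026 is a Thursday
Day of year: 120
Offset from Jan 1: 119 days
119 mod 7 = 0
Result: Thursday

Thursday


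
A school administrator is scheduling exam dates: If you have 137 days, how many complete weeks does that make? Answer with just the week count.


Total days: 137
Days per week: 7
Division: 137 / 7 = 19 remainder 4
Complete weeks: 19
Remaining days: 4

19


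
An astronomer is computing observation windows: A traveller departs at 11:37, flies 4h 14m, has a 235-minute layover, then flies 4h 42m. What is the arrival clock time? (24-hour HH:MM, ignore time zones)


Depart: 11:37
Leg 1: +254 min -> 15:51
Layover: +235 min -> 19:46
Leg 2: +282 min -> 00:28
Total travel: 771 minutes = 12h 51m
Arrival: 00:28

00:28


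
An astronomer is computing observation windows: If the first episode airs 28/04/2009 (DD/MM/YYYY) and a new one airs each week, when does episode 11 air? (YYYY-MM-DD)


First occurrence: 2009-04-28 (occurrence 1)
Each occurrence is 7 days after the previous.
Occurrence 11 is 10 weeks after the first.
10 weeks = 70 days
2009-04-28 + 70 days = 2009-07-07

2009-07-07


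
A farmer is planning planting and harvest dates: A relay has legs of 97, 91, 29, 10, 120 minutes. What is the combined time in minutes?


Durations: 97, 91, 29, 10, 120
Running sum: 97
+ 91 = 188
+ 29 = 217
+ 10 = 227
+ 120 = 347
Total duration: 347 minutes
That is 5 hours and 47 minutes

347


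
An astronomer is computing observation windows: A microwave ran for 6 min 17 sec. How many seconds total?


Minutes: 6
Extra seconds: 17
Seconds per minute: 60
Minutes to seconds: 6 x 60 = 360
Total: 360 + 17 = 377

377


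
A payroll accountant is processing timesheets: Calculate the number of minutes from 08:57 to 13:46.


Start time: 08:57 = 537 minutes from midnight
End time: 13:46 = 826 minutes from midnight
Difference: 826 - 537 = 289 minutes
That is 4 hours and 49 minutes

289


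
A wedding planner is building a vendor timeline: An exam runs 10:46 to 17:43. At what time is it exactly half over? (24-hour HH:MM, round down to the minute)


Start time: 10:46 = 646 minutes from midnight
End time: 17:43 = 1063 minutes from midnight
Sum: 646 + 1063 = 1709
Midpoint: 1709 / 2 = 854 minutes
Convert: 854 / 60 = 14 hours, 14 minutes
Result: 14:14

14:14


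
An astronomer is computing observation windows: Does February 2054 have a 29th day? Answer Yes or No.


Year: 2054
Divisible by 4? 2054 / 4 = 513.5 -> No
Not divisible by 4, so NOT a leap year

No


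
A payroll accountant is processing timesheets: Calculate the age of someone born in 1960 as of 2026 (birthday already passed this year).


Birth year: 1960
Current year: 2026
Age = current year - birth year
Age = 2026 - 1960 = 66

66


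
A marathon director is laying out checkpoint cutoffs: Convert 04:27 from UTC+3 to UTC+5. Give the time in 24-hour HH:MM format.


Local time: 04:27 at UTC+3 (offset 3h)
Target zone: UTC+5 (offset 5h)
Difference: 5 - (3) = 2 hours
Calculation: 4 + (2) = 6
Result: 06:27

06:27


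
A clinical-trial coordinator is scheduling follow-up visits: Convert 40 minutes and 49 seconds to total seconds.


Minutes: 40
Extra seconds: 49
Seconds per minute: 60
Minutes to seconds: 40 x 60 = 2400
Total: 2400 + 49 = 2449

2449


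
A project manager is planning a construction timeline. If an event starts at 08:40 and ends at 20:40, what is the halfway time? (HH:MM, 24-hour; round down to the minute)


Start time: 08:40 = 520 minutes from midnight
End time: 20:40 = 1240 minutes from midnight
Sum: 520 + 1240 = 1760
Midpoint: 1760 / 2 = 880 minutes
Convert: 880 / 60 = 14 hours, 40 minutes
Result: 14:40

14:40


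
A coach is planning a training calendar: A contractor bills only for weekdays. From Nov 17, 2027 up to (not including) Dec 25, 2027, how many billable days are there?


Start: 2027-11-17 (Wednesday)
End (exclusive): 2027-12-25 (Saturday)
Total calendar days: 38
Full weeks: 38 // 7 = 5 -> 25 weekdays
Remaining 3 days starting on Wednesday:
  Wed(w), Thu(w), Fri(w) -> 3 weekdays
Total business days: 25 + 3 = 28

28


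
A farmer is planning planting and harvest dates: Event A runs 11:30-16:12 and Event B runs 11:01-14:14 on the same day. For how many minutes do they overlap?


Interval A: [690, 972] minutes from midnight
Interval B: [661, 854] minutes from midnight
Overlap start = max(690, 661) = 690
Overlap end = min(972, 854) = 854
Overlap = 854 - 690 = 164 minutes

164


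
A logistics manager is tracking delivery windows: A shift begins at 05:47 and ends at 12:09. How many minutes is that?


Start time: 05:47 = 347 minutes from midnight
End time: 12:09 = 729 minutes from midnight
Difference: 729 - 347 = 382 minutes
That is 6 hours and 22 minutes

382


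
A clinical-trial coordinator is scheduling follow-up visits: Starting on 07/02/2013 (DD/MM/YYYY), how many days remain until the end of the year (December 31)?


Start: February 07, 2013
End: December 31, 2013
Days left in February: 21
March: 31
April: 30
May: 31
June: 30
... plus remaining months
Sum of remaining months: 306
Total: 21 + 306 = 327

327


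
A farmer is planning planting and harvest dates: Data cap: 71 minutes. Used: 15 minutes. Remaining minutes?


Total budget: 71 minutes
Time used: 15 minutes
Remaining: 71 - 15 = 56 minutes
Percent used: 21.1%
Percent remaining: 78.9%

56


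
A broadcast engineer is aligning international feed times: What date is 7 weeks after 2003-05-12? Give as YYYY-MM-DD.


Start: 2003-05-12
Weeks to add: 7
Convert to days: 7 x 7 = 49 days
Add 49 days to 2003-05-12
Result: 2003-06-30

2003-06-30


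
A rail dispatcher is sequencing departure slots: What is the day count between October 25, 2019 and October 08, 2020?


Start date: 2019-10-25
End date: 2020-10-08
Oct 2019: +7 days
Nov 2019: +30 days
Dec 2019: +31 days
... (10 more months)
Total: 349 days

349


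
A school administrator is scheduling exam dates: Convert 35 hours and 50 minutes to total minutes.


Hours: 35
Minutes: 50
Convert hours to minutes: 35 x 60 = 2100
Add remaining minutes: 2100 + 50 = 2150

2150


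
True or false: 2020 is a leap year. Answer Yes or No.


Year: 2020
Divisible by 4? 2020 / 4 = 505.0 -> Yes
Divisible by 100? 2020 / 100 = 20.2 -> No
Divisible by 4 but not 100, so it IS a leap year

Yes


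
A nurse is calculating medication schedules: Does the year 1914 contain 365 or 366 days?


Year: 1914
Check leap year rules:
Divisible by 4? No
1914 is not a leap year
Days: 365

365


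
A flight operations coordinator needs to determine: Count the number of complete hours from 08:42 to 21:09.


Start: 08:42
End: 21:09
Hour difference: 21 - 8 = 13 hours
Minute difference: 9 - 42 = -33 minutes
Total minutes: 747
Complete hours: 747 / 60 = 12 (remainder 27)

12


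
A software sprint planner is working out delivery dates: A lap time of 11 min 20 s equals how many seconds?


Minutes: 11
Seconds: 20
Convert minutes to seconds: 11 x 60 = 660
Add remaining seconds: 660 + 20 = 680

680


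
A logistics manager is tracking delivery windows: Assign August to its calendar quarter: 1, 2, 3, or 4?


Month: August (month 8)
Q1: January-March (months 1-3)
Q2: April-June (months 4-6)
Q3: July-September (months 7-9)
Q4: October-December (months 10-12)
Month 8 falls in Q3

3


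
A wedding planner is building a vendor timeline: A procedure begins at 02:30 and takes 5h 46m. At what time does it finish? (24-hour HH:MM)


Start time: 02:30
Adding: 5 hours 46 minutes
Minutes: 30 + 46 = 76
Minute overflow: 76 >= 60, so carry 1 hour, minutes = 16
Hours: 2 + 5 + 1 = 8
Result: 08:16

08:16


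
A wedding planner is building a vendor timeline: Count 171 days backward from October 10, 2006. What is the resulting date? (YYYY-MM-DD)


Start: 2006-10-10
Subtracting 171 days
Days already passed in October: 10
After going back through October: 161 more days to subtract
September 2006: 30 days, 131 remaining
August 2006: 31 days, 100 remaining
July 2006: 31 days, 69 remaining
June 2006: 30 days, 39 remaining
Result: 2006-04-22

2006-04-22


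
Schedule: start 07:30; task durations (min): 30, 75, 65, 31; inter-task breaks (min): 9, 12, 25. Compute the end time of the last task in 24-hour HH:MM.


Start: 07:30 = 450 min from midnight
  after task 1 (30 min): 08:00
  after break (9 min): 08:09
  after task 2 (75 min): 09:24
  after break (12 min): 09:36
  after task 3 (65 min): 10:41
  after break (25 min): 11:06
  after task 4 (31 min): 11:37
Total elapsed: 247 minutes
End time: 11:37

11:37


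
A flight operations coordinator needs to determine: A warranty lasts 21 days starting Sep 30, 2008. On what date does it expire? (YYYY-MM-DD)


Start: 2008-09-30
Adding 21 days
Days remaining in September: 0
After September: 21 days still to add
October 2008 has 31 days, need 21
Result: 2008-10-21

2008-10-21


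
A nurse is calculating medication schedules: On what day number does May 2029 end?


Month: May
Year: 2029
May is a 31-day month
Total: 31 days

31


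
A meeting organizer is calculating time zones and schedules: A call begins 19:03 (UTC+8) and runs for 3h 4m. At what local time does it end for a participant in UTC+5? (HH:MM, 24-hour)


Start: 19:03 in UTC+8
Step 1 - add duration:
  minutes: 3 + 4 = 7
  hours: 19 + 3 + 0 = 22
  end in UTC+8: 22:07
Step 2 - convert UTC+8 -> UTC+5:
  offset difference: 5 - (8) = -3 hours
  22 + (-3) = 19 -> mod 24 = 19
Result: 19:07 in UTC+5

19:07


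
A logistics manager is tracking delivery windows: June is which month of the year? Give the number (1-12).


Calendar month order:
5. May
6. June <--
7. July
June is month number 6

6


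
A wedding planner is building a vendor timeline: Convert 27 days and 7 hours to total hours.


Days: 27
Extra hours: 7
Hours per day: 24
Days to hours: 27 x 24 = 648
Total: 648 + 7 = 655

655


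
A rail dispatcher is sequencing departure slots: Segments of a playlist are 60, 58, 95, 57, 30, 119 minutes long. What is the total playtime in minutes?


Durations: 60, 58, 95, 57, 30, 119
Running sum: 60
+ 58 = 118
+ 95 = 213
+ 57 = 270
+ 30 = 300
+ 119 = 419
Total duration: 419 minutes
That is 6 hours and 59 minutes

419


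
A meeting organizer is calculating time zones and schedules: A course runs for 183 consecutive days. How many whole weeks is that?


Total days: 183
Days per week: 7
Division: 183 / 7 = 26 remainder 1
Complete weeks: 26
Remaining days: 1

26


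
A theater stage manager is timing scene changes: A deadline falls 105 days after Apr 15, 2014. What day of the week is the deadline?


Start: 2014-04-15 (Tuesday)
Step 1 - find target date: add 105 days
  2014-04-15 + 105 days = 2014-07-29
Step 2 - day of week:
  105 mod 7 = 0
  Tuesday + 0 days -> Tuesday
Result: Tuesday (2014-07-29)

Tuesday


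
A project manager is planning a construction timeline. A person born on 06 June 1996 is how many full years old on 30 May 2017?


Birth: 1996-06-06
Reference: 2017-05-30
Year difference: 2017 - 1996 = 21
Has birthday (06-06) occurred by 05-30? No
Birthday not yet reached this year -> subtract 1
Age in full years: 20

20


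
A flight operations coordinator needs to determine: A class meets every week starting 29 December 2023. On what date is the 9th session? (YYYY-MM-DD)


First occurrence: 2023-12-29 (occurrence 1)
Each occurrence is 7 days after the previous.
Occurrence 9 is 8 weeks after the first.
8 weeks = 56 days
2023-12-29 + 56 days = 2024-02-23

2024-02-23


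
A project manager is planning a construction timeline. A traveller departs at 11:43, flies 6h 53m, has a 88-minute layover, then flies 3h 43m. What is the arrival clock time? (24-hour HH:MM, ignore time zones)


Depart: 11:43
Leg 1: +413 min -> 18:36
Layover: +88 min -> 20:04
Leg 2: +223 min -> 23:47
Total travel: 724 minutes = 12h 4m
Arrival: 23:47

23:47


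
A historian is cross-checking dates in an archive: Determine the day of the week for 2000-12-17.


Date: 2000-12-17
January 1, 2000 is a Saturday
Day of year: 352
Offset from Jan 1: 351 days
351 mod 7 = 1
Result: Sunday

Sunday


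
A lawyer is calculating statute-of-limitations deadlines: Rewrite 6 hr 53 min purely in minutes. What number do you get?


Hours: 6
Extra minutes: 53
Minutes per hour: 60
Hours to minutes: 6 x 60 = 360
Total: 360 + 53 = 413

413


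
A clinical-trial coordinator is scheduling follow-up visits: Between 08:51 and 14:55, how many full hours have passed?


Start: 08:51
End: 14:55
Hour difference: 14 - 8 = 6 hours
Minute difference: 55 - 51 = 4 minutes
Total minutes: 364
Complete hours: 364 / 60 = 6 (remainder 4)

6


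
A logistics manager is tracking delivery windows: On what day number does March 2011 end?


Month: March
Year: 2011
March is a 31-day month
Total: 31 days

31


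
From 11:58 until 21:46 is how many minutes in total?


Start time: 11:58 = 718 minutes from midnight
End time: 21:46 = 1306 minutes from midnight
Difference: 1306 - 718 = 588 minutes
That is 9 hours and 48 minutes

588


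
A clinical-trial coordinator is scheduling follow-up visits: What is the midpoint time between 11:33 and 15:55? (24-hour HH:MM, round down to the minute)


Start time: 11:33 = 693 minutes from midnight
End time: 15:55 = 955 minutes from midnight
Sum: 693 + 955 = 1648
Midpoint: 1648 / 2 = 824 minutes
Convert: 824 / 60 = 13 hours, 44 minutes
Result: 13:44

13:44


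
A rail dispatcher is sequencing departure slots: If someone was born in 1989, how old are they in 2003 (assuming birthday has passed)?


Birth year: 1989
Current year: 2003
Age = current year - birth year
Age = 2003 - 1989 = 14

14


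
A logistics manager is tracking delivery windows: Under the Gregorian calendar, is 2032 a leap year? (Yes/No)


Year: 2032
Divisible by 4? 2032 / 4 = 508.0 -> Yes
Divisible by 100? 2032 / 100 = 20.32 -> No
Divisible by 4 but not 100, so it IS a leap year

Yes


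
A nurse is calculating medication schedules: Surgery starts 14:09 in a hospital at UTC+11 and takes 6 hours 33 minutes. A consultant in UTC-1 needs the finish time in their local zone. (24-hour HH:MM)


Start: 14:09 in UTC+11
Step 1 - add duration:
  minutes: 9 + 33 = 42
  hours: 14 + 6 + 0 = 20
  end in UTC+11: 20:42
Step 2 - convert UTC+11 -> UTC-1:
  offset difference: -1 - (11) = -12 hours
  20 + (-12) = 8 -> mod 24 = 8
Result: 08:42 in UTC-1

08:42


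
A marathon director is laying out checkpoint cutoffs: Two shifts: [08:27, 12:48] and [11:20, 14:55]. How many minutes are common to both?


Interval A: [507, 768] minutes from midnight
Interval B: [680, 895] minutes from midnight
Overlap start = max(507, 680) = 680
Overlap end = min(768, 895) = 768
Overlap = 768 - 680 = 88 minutes

88


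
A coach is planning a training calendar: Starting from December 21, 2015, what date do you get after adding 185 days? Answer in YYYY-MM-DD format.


Start: 2015-12-21
Adding 185 days
Days remaining in December: 10
After December: 175 days still to add
January 2016: 31 days, 144 remaining
February 2016: 29 days, 115 remaining
March 2016: 31 days, 84 remaining
April 2016: 30 days, 54 remaining
Result: 2016-06-23

2016-06-23


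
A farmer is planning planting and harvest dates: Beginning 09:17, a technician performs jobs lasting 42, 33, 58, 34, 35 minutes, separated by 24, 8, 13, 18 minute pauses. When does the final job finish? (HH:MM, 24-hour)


Start: 09:17 = 557 min from midnight
  after task 1 (42 min): 09:59
  after break (24 min): 10:23
  after task 2 (33 min): 10:56
  after break (8 min): 11:04
  after task 3 (58 min): 12:02
  after break (13 min): 12:15
  after task 4 (34 min): 12:49
  after break (18 min): 13:07
  after task 5 (35 min): 13:42
Total elapsed: 265 minutes
End time: 13:42

13:42


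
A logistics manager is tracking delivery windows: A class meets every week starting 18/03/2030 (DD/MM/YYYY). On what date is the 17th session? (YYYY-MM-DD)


First occurrence: 2030-03-18 (occurrence 1)
Each occurrence is 7 days after the previous.
Occurrence 17 is 16 weeks after the first.
16 weeks = 112 days
2030-03-18 + 112 days = 2030-07-08

2030-07-08
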